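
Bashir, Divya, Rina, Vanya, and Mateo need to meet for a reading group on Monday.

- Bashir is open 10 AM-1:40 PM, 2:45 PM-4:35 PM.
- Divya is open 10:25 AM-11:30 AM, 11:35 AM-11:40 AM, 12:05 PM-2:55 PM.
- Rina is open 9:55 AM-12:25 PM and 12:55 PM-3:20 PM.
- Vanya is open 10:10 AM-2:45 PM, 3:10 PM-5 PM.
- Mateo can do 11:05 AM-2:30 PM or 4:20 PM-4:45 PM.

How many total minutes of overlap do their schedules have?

95

Bashir ∩ Divya: 10:25-11:30, 11:35-11:40, 12:05-13:40, 14:45-14:55.
Bashir ∩ Divya ∩ Rina: 10:25-11:30, 11:35-11:40, 12:05-12:25, 12:55-13:40, 14:45-14:55.
Bashir ∩ Divya ∩ Rina ∩ Vanya: 10:25-11:30, 11:35-11:40, 12:05-12:25, 12:55-13:40.
Bashir ∩ Divya ∩ Rina ∩ Vanya ∩ Mateo: 11:05-11:30, 11:35-11:40, 12:05-12:25, 12:55-13:40.
Those are the intersection windows.
Summing the common windows: 25 + 5 + 20 + 45 = 95 minutes.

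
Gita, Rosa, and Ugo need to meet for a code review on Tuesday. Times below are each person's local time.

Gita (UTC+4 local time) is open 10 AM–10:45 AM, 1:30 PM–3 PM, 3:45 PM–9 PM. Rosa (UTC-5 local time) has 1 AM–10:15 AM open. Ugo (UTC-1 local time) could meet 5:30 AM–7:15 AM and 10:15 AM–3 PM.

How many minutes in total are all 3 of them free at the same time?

Gita in UTC: 06:00-06:45, 09:30-11:00, 11:45-17:00 (subtract 4h to convert from UTC+4).
Rosa in UTC: 06:00-15:15 (add 5h to convert from UTC-5).
Ugo in UTC: 06:30-08:15, 11:15-16:00 (add 1h to convert from UTC-1).
Gita ∩ Rosa: 06:00-06:45, 09:30-11:00, 11:45-15:15.
Gita ∩ Rosa ∩ Ugo: 06:30-06:45, 11:45-15:15.
So the common availability across everyone is 06:30-06:45, 11:45-15:15.
Summing the common windows: 15 + 210 = 225 minutes.

225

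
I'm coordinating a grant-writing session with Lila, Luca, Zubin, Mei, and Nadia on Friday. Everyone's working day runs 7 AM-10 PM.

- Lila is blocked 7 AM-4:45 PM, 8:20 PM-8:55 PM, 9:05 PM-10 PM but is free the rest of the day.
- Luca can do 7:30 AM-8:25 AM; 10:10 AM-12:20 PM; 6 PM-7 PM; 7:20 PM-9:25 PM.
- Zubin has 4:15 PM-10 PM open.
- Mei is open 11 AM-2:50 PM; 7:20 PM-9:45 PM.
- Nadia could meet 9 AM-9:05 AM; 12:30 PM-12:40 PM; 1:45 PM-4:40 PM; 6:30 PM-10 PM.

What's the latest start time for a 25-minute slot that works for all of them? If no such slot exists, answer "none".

Lila free: 16:45-20:20, 20:55-21:05 (invert busy blocks within the working day).
Luca free: 07:30-08:25, 10:10-12:20, 18:00-19:00, 19:20-21:25.
Zubin free: 16:15-22:00.
Mei free: 11:00-14:50, 19:20-21:45.
Nadia free: 09:00-09:05, 12:30-12:40, 13:45-16:40, 18:30-22:00.
Lila ∩ Luca: 18:00-19:00, 19:20-20:20, 20:55-21:05.
Lila ∩ Luca ∩ Zubin: 18:00-19:00, 19:20-20:20, 20:55-21:05.
Lila ∩ Luca ∩ Zubin ∩ Mei: 19:20-20:20, 20:55-21:05.
Lila ∩ Luca ∩ Zubin ∩ Mei ∩ Nadia: 19:20-20:20, 20:55-21:05.
Those are the intersection windows.
The last common window of at least 25 minutes is 19:20-20:20; a 25-minute meeting can start as late as 19:55 and still end by 20:20.

19:55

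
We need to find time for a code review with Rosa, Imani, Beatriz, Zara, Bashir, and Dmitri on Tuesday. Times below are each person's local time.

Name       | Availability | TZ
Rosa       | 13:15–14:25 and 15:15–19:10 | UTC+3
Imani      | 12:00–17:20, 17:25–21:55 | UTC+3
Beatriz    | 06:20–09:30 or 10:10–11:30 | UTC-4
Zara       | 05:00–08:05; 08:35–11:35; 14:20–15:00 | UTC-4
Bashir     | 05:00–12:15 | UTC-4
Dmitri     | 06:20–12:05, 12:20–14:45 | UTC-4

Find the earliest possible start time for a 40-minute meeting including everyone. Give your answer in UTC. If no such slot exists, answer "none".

Rosa in UTC: 10:15-11:25, 12:15-16:10 (subtract 3h to convert from UTC+3).
Imani in UTC: 09:00-14:20, 14:25-18:55 (subtract 3h to convert from UTC+3).
Beatriz in UTC: 10:20-13:30, 14:10-15:30 (add 4h to convert from UTC-4).
Zara in UTC: 09:00-12:05, 12:35-15:35, 18:20-19:00 (add 4h to convert from UTC-4).
Bashir in UTC: 09:00-16:15 (add 4h to convert from UTC-4).
Dmitri in UTC: 10:20-16:05, 16:20-18:45 (add 4h to convert from UTC-4).
Rosa ∩ Imani: 10:15-11:25, 12:15-14:20, 14:25-16:10.
Rosa ∩ Imani ∩ Beatriz: 10:20-11:25, 12:15-13:30, 14:10-14:20, 14:25-15:30.
Rosa ∩ Imani ∩ Beatriz ∩ Zara: 10:20-11:25, 12:35-13:30, 14:10-14:20, 14:25-15:30.
Rosa ∩ Imani ∩ Beatriz ∩ Zara ∩ Bashir: 10:20-11:25, 12:35-13:30, 14:10-14:20, 14:25-15:30.
Rosa ∩ Imani ∩ Beatriz ∩ Zara ∩ Bashir ∩ Dmitri: 10:20-11:25, 12:35-13:30, 14:10-14:20, 14:25-15:30.
The first common window of at least 40 minutes is 10:20-11:25, so the earliest start is 10:20.

10:20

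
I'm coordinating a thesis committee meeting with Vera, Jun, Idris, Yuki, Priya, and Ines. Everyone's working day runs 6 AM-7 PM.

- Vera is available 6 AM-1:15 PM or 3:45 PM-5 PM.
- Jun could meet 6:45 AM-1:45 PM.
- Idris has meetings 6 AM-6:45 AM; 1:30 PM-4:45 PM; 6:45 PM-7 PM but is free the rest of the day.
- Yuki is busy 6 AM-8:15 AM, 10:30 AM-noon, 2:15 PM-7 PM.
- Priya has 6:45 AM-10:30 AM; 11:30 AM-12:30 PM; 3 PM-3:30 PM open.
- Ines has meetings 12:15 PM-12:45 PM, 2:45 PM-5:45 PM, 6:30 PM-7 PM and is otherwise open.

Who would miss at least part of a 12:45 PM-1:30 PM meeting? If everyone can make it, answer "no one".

Vera free: 06:00-13:15, 15:45-17:00.
Jun free: 06:45-13:45.
Idris free: 06:45-13:30, 16:45-18:45 (invert busy blocks within the working day).
Yuki free: 08:15-10:30, 12:00-14:15 (invert busy blocks within the working day).
Priya free: 06:45-10:30, 11:30-12:30, 15:00-15:30.
Ines free: 06:00-12:15, 12:45-14:45, 17:45-18:30 (invert busy blocks within the working day).
Vera: not fully free for 12:45-13:30. Jun: free for 12:45-13:30. Idris: free for 12:45-13:30. Yuki: free for 12:45-13:30. Priya: not fully free for 12:45-13:30. Ines: free for 12:45-13:30.

Priya, Vera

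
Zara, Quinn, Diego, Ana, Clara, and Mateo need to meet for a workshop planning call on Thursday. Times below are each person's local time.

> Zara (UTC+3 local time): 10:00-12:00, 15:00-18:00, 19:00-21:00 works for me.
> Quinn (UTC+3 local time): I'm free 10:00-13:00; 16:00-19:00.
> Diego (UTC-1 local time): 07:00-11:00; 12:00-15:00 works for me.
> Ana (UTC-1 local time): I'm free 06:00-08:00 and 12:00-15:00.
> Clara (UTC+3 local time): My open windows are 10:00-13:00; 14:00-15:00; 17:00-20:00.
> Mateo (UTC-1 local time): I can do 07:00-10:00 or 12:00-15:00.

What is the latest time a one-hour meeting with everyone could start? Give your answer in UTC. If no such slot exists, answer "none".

Zara in UTC: 07:00-09:00, 12:00-15:00, 16:00-18:00 (subtract 3h to convert from UTC+3).
Quinn in UTC: 07:00-10:00, 13:00-16:00 (subtract 3h to convert from UTC+3).
Diego in UTC: 08:00-12:00, 13:00-16:00 (add 1h to convert from UTC-1).
Ana in UTC: 07:00-09:00, 13:00-16:00 (add 1h to convert from UTC-1).
Clara in UTC: 07:00-10:00, 11:00-12:00, 14:00-17:00 (subtract 3h to convert from UTC+3).
Mateo in UTC: 08:00-11:00, 13:00-16:00 (add 1h to convert from UTC-1).
Zara ∩ Quinn: 07:00-09:00, 13:00-15:00.
Zara ∩ Quinn ∩ Diego: 08:00-09:00, 13:00-15:00.
Zara ∩ Quinn ∩ Diego ∩ Ana: 08:00-09:00, 13:00-15:00.
Zara ∩ Quinn ∩ Diego ∩ Ana ∩ Clara: 08:00-09:00, 14:00-15:00.
Zara ∩ Quinn ∩ Diego ∩ Ana ∩ Clara ∩ Mateo: 08:00-09:00, 14:00-15:00.
The last common window of at least 60 minutes is 14:00-15:00; a 60-minute meeting can start as late as 14:00 and still end by 15:00.

14:00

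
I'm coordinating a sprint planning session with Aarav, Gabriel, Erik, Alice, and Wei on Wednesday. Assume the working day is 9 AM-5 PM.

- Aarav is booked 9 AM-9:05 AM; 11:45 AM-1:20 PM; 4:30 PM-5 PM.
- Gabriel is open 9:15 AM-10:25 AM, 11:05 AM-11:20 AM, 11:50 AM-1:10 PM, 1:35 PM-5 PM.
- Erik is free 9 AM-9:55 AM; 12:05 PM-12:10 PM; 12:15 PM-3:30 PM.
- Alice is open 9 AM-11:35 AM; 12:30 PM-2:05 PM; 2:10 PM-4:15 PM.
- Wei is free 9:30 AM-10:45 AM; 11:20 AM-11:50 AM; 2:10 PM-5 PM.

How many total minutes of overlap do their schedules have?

105

Aarav free: 09:05-11:45, 13:20-16:30 (invert busy blocks within the working day).
Gabriel free: 09:15-10:25, 11:05-11:20, 11:50-13:10, 13:35-17:00.
Erik free: 09:00-09:55, 12:05-12:10, 12:15-15:30.
Alice free: 09:00-11:35, 12:30-14:05, 14:10-16:15.
Wei free: 09:30-10:45, 11:20-11:50, 14:10-17:00.
Aarav ∩ Gabriel: 09:15-10:25, 11:05-11:20, 13:35-16:30.
Aarav ∩ Gabriel ∩ Erik: 09:15-09:55, 13:35-15:30.
Aarav ∩ Gabriel ∩ Erik ∩ Alice: 09:15-09:55, 13:35-14:05, 14:10-15:30.
Aarav ∩ Gabriel ∩ Erik ∩ Alice ∩ Wei: 09:30-09:55, 14:10-15:30.
So the common availability across everyone is 09:30-09:55, 14:10-15:30.
Summing the common windows: 25 + 80 = 105 minutes.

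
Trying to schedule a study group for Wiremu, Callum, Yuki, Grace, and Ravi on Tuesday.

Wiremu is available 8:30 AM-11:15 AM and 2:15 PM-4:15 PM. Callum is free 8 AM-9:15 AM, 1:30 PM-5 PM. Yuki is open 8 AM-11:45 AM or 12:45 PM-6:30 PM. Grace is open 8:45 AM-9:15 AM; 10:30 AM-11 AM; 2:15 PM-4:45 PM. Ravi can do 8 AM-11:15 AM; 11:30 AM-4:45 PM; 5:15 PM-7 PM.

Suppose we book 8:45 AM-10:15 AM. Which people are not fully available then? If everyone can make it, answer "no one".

Wiremu: free for 08:45-10:15. Callum: not fully free for 08:45-10:15. Yuki: free for 08:45-10:15. Grace: not fully free for 08:45-10:15. Ravi: free for 08:45-10:15.

Callum, Grace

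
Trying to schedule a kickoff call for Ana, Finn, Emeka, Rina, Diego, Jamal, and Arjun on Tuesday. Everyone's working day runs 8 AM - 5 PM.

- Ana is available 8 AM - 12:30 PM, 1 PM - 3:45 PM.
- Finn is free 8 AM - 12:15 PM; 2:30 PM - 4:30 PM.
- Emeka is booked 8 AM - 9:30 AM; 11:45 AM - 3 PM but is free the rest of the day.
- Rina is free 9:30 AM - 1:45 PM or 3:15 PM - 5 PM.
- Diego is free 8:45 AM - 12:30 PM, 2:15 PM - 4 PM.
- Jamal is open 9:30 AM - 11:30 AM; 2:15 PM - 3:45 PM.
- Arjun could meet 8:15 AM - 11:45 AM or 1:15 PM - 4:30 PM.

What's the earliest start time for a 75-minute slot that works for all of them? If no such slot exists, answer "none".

Ana free: 08:00-12:30, 13:00-15:45.
Finn free: 08:00-12:15, 14:30-16:30.
Emeka free: 09:30-11:45, 15:00-17:00 (invert busy blocks within the working day).
Rina free: 09:30-13:45, 15:15-17:00.
Diego free: 08:45-12:30, 14:15-16:00.
Jamal free: 09:30-11:30, 14:15-15:45.
Arjun free: 08:15-11:45, 13:15-16:30.
Ana ∩ Finn: 08:00-12:15, 14:30-15:45.
Ana ∩ Finn ∩ Emeka: 09:30-11:45, 15:00-15:45.
Ana ∩ Finn ∩ Emeka ∩ Rina: 09:30-11:45, 15:15-15:45.
Ana ∩ Finn ∩ Emeka ∩ Rina ∩ Diego: 09:30-11:45, 15:15-15:45.
Ana ∩ Finn ∩ Emeka ∩ Rina ∩ Diego ∩ Jamal: 09:30-11:30, 15:15-15:45.
Ana ∩ Finn ∩ Emeka ∩ Rina ∩ Diego ∩ Jamal ∩ Arjun: 09:30-11:30, 15:15-15:45.
The first common window of at least 75 minutes is 09:30-11:30, so the earliest start is 09:30.

09:30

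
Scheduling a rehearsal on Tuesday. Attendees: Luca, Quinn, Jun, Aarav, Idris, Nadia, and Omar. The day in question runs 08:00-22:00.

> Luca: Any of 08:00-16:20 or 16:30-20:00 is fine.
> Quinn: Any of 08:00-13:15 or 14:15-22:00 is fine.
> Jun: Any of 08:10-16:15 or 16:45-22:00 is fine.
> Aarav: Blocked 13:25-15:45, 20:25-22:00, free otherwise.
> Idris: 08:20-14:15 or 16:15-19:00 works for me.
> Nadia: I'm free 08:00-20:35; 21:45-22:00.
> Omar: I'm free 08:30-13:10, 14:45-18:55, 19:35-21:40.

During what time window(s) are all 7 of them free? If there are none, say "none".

08:30-13:10, 16:45-18:55

Luca free: 08:00-16:20, 16:30-20:00.
Quinn free: 08:00-13:15, 14:15-22:00.
Jun free: 08:10-16:15, 16:45-22:00.
Aarav free: 08:00-13:25, 15:45-20:25 (invert busy blocks within the working day).
Idris free: 08:20-14:15, 16:15-19:00.
Nadia free: 08:00-20:35, 21:45-22:00.
Omar free: 08:30-13:10, 14:45-18:55, 19:35-21:40.
Luca ∩ Quinn: 08:00-13:15, 14:15-16:20, 16:30-20:00.
Luca ∩ Quinn ∩ Jun: 08:10-13:15, 14:15-16:15, 16:45-20:00.
Luca ∩ Quinn ∩ Jun ∩ Aarav: 08:10-13:15, 15:45-16:15, 16:45-20:00.
Luca ∩ Quinn ∩ Jun ∩ Aarav ∩ Idris: 08:20-13:15, 16:45-19:00.
Luca ∩ Quinn ∩ Jun ∩ Aarav ∩ Idris ∩ Nadia: 08:20-13:15, 16:45-19:00.
Luca ∩ Quinn ∩ Jun ∩ Aarav ∩ Idris ∩ Nadia ∩ Omar: 08:30-13:10, 16:45-18:55.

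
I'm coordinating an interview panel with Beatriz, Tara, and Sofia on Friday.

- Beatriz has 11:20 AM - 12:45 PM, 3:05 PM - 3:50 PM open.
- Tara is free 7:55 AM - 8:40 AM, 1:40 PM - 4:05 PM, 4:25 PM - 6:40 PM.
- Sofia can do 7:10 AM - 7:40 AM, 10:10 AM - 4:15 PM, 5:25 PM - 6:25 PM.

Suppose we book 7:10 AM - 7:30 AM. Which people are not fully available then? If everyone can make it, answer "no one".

Beatriz, Tara

Beatriz: not fully free for 07:10-07:30. Tara: not fully free for 07:10-07:30. Sofia: free for 07:10-07:30.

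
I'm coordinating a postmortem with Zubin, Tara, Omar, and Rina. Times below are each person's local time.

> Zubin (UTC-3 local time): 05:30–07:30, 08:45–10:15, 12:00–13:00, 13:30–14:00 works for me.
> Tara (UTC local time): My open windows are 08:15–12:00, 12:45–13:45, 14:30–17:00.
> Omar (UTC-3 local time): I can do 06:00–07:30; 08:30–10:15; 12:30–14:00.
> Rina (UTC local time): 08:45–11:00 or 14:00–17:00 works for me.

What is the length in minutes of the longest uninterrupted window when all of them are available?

90

Zubin in UTC: 08:30-10:30, 11:45-13:15, 15:00-16:00, 16:30-17:00 (add 3h to convert from UTC-3).
Tara in UTC: 08:15-12:00, 12:45-13:45, 14:30-17:00.
Omar in UTC: 09:00-10:30, 11:30-13:15, 15:30-17:00 (add 3h to convert from UTC-3).
Rina in UTC: 08:45-11:00, 14:00-17:00.
Zubin ∩ Tara: 08:30-10:30, 11:45-12:00, 12:45-13:15, 15:00-16:00, 16:30-17:00.
Zubin ∩ Tara ∩ Omar: 09:00-10:30, 11:45-12:00, 12:45-13:15, 15:30-16:00, 16:30-17:00.
Zubin ∩ Tara ∩ Omar ∩ Rina: 09:00-10:30, 15:30-16:00, 16:30-17:00.
The longest is 09:00-10:30 at 90 minutes.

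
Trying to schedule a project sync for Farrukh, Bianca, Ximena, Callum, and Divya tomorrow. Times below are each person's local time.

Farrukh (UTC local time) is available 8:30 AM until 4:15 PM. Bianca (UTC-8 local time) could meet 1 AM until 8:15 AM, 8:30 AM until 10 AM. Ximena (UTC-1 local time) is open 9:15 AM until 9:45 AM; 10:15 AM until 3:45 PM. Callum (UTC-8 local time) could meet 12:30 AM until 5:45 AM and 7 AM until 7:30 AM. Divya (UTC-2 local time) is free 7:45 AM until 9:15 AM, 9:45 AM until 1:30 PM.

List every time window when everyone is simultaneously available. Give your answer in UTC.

Farrukh in UTC: 08:30-16:15.
Bianca in UTC: 09:00-16:15, 16:30-18:00 (add 8h to convert from UTC-8).
Ximena in UTC: 10:15-10:45, 11:15-16:45 (add 1h to convert from UTC-1).
Callum in UTC: 08:30-13:45, 15:00-15:30 (add 8h to convert from UTC-8).
Divya in UTC: 09:45-11:15, 11:45-15:30 (add 2h to convert from UTC-2).
Farrukh ∩ Bianca: 09:00-16:15.
Farrukh ∩ Bianca ∩ Ximena: 10:15-10:45, 11:15-16:15.
Farrukh ∩ Bianca ∩ Ximena ∩ Callum: 10:15-10:45, 11:15-13:45, 15:00-15:30.
Farrukh ∩ Bianca ∩ Ximena ∩ Callum ∩ Divya: 10:15-10:45, 11:45-13:45, 15:00-15:30.

10:15-10:45, 11:45-13:45, 15:00-15:30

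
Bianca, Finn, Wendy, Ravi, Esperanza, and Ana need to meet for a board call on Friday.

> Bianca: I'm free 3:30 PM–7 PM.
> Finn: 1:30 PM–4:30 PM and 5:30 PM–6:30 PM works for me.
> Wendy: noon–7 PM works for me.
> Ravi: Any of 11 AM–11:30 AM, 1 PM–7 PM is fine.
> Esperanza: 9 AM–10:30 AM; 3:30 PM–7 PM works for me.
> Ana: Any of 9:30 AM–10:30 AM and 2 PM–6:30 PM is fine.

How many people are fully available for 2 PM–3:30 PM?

4

Finn, Wendy, Ravi, and Ana can make the full 14:00-15:30 slot — that's 4.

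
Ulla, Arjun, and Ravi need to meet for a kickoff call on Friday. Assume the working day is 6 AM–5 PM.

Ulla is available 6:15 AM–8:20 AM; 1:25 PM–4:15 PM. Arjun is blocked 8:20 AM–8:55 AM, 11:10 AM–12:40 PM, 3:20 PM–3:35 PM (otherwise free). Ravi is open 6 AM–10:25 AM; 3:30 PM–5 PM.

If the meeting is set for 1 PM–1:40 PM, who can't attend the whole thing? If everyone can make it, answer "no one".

Ravi, Ulla

Ulla free: 06:15-08:20, 13:25-16:15.
Arjun free: 06:00-08:20, 08:55-11:10, 12:40-15:20, 15:35-17:00 (invert busy blocks within the working day).
Ravi free: 06:00-10:25, 15:30-17:00.
Ulla: not fully free for 13:00-13:40. Arjun: free for 13:00-13:40. Ravi: not fully free for 13:00-13:40.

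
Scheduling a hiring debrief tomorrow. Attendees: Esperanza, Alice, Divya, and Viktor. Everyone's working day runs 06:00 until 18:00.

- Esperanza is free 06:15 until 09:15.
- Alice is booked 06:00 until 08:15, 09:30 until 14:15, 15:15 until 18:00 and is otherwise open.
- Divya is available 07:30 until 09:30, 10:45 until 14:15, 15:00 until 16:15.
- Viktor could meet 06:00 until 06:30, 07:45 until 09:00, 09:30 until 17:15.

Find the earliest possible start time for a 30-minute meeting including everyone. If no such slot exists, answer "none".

08:15

Esperanza free: 06:15-09:15.
Alice free: 08:15-09:30, 14:15-15:15 (invert busy blocks within the working day).
Divya free: 07:30-09:30, 10:45-14:15, 15:00-16:15.
Viktor free: 06:00-06:30, 07:45-09:00, 09:30-17:15.
Esperanza ∩ Alice: 08:15-09:15.
Esperanza ∩ Alice ∩ Divya: 08:15-09:15.
Esperanza ∩ Alice ∩ Divya ∩ Viktor: 08:15-09:00.
The first common window of at least 30 minutes is 08:15-09:00, so the earliest start is 08:15.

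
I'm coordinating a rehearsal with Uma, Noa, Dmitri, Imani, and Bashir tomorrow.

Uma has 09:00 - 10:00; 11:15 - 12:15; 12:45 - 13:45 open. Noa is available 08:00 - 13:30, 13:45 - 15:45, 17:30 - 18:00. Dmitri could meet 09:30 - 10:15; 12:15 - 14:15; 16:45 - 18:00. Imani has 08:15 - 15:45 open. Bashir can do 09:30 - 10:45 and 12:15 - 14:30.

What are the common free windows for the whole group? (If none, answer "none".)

Uma ∩ Noa: 09:00-10:00, 11:15-12:15, 12:45-13:30.
Uma ∩ Noa ∩ Dmitri: 09:30-10:00, 12:45-13:30.
Uma ∩ Noa ∩ Dmitri ∩ Imani: 09:30-10:00, 12:45-13:30.
Uma ∩ Noa ∩ Dmitri ∩ Imani ∩ Bashir: 09:30-10:00, 12:45-13:30.
So the common availability across everyone is 09:30-10:00, 12:45-13:30.

09:30-10:00, 12:45-13:30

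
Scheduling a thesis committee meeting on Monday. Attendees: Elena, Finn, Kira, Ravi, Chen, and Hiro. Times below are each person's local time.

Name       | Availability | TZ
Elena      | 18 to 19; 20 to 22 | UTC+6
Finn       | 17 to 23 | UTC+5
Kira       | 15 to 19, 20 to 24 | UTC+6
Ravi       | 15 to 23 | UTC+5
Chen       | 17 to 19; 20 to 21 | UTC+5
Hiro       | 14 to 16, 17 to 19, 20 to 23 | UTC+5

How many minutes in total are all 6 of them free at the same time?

120

Elena in UTC: 12:00-13:00, 14:00-16:00 (subtract 6h to convert from UTC+6).
Finn in UTC: 12:00-18:00 (subtract 5h to convert from UTC+5).
Kira in UTC: 09:00-13:00, 14:00-18:00 (subtract 6h to convert from UTC+6).
Ravi in UTC: 10:00-18:00 (subtract 5h to convert from UTC+5).
Chen in UTC: 12:00-14:00, 15:00-16:00 (subtract 5h to convert from UTC+5).
Hiro in UTC: 09:00-11:00, 12:00-14:00, 15:00-18:00 (subtract 5h to convert from UTC+5).
Elena ∩ Finn: 12:00-13:00, 14:00-16:00.
Elena ∩ Finn ∩ Kira: 12:00-13:00, 14:00-16:00.
Elena ∩ Finn ∩ Kira ∩ Ravi: 12:00-13:00, 14:00-16:00.
Elena ∩ Finn ∩ Kira ∩ Ravi ∩ Chen: 12:00-13:00, 15:00-16:00.
Elena ∩ Finn ∩ Kira ∩ Ravi ∩ Chen ∩ Hiro: 12:00-13:00, 15:00-16:00.
Summing the common windows: 60 + 60 = 120 minutes.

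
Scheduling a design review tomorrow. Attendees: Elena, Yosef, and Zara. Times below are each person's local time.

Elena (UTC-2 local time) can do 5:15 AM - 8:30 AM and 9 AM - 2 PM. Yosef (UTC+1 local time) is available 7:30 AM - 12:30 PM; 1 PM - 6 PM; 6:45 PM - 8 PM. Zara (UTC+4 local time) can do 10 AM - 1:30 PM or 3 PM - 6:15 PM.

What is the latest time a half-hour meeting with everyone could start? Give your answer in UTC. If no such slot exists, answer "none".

Elena in UTC: 07:15-10:30, 11:00-16:00 (add 2h to convert from UTC-2).
Yosef in UTC: 06:30-11:30, 12:00-17:00, 17:45-19:00 (subtract 1h to convert from UTC+1).
Zara in UTC: 06:00-09:30, 11:00-14:15 (subtract 4h to convert from UTC+4).
Elena ∩ Yosef: 07:15-10:30, 11:00-11:30, 12:00-16:00.
Elena ∩ Yosef ∩ Zara: 07:15-09:30, 11:00-11:30, 12:00-14:15.
Those are the intersection windows.
The last common window of at least 30 minutes is 12:00-14:15; a 30-minute meeting can start as late as 13:45 and still end by 14:15.

13:45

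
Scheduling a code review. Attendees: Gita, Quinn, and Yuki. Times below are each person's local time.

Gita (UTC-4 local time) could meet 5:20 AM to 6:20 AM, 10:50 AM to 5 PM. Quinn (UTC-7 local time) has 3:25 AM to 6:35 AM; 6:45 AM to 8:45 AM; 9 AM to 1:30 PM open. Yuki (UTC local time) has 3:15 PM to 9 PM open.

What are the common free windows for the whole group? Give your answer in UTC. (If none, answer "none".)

Gita in UTC: 09:20-10:20, 14:50-21:00 (add 4h to convert from UTC-4).
Quinn in UTC: 10:25-13:35, 13:45-15:45, 16:00-20:30 (add 7h to convert from UTC-7).
Yuki in UTC: 15:15-21:00.
Gita ∩ Quinn: 14:50-15:45, 16:00-20:30.
Gita ∩ Quinn ∩ Yuki: 15:15-15:45, 16:00-20:30.

15:15-15:45, 16:00-20:30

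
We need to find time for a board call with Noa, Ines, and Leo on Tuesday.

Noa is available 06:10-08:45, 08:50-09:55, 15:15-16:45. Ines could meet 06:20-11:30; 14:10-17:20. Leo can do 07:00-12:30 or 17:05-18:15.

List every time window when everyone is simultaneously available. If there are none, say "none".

Noa ∩ Ines: 06:20-08:45, 08:50-09:55, 15:15-16:45.
Noa ∩ Ines ∩ Leo: 07:00-08:45, 08:50-09:55.
Those are the intersection windows.

07:00-08:45, 08:50-09:55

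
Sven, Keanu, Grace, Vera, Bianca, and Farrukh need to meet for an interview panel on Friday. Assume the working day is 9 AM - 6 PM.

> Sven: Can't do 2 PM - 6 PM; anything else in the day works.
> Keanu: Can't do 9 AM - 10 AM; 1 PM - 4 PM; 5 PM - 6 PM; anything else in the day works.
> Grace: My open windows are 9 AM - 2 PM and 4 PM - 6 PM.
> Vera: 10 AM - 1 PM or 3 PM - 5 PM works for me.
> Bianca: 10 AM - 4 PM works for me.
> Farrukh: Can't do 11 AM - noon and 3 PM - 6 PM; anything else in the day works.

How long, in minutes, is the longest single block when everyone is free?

60

Sven free: 09:00-14:00 (invert busy blocks within the working day).
Keanu free: 10:00-13:00, 16:00-17:00 (invert busy blocks within the working day).
Grace free: 09:00-14:00, 16:00-18:00.
Vera free: 10:00-13:00, 15:00-17:00.
Bianca free: 10:00-16:00.
Farrukh free: 09:00-11:00, 12:00-15:00 (invert busy blocks within the working day).
Sven ∩ Keanu: 10:00-13:00.
Sven ∩ Keanu ∩ Grace: 10:00-13:00.
Sven ∩ Keanu ∩ Grace ∩ Vera: 10:00-13:00.
Sven ∩ Keanu ∩ Grace ∩ Vera ∩ Bianca: 10:00-13:00.
Sven ∩ Keanu ∩ Grace ∩ Vera ∩ Bianca ∩ Farrukh: 10:00-11:00, 12:00-13:00.
The longest is 10:00-11:00 at 60 minutes.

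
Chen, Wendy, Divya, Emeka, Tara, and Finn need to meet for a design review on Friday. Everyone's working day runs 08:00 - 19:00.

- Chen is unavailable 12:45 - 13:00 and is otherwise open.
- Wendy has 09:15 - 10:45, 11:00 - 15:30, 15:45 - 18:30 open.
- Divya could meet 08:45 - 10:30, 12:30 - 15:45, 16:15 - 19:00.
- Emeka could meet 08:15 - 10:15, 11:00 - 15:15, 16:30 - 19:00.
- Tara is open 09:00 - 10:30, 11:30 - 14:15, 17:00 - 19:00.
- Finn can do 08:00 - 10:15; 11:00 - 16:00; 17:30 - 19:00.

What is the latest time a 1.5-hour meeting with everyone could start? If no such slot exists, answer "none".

none

Chen free: 08:00-12:45, 13:00-19:00 (invert busy blocks within the working day).
Wendy free: 09:15-10:45, 11:00-15:30, 15:45-18:30.
Divya free: 08:45-10:30, 12:30-15:45, 16:15-19:00.
Emeka free: 08:15-10:15, 11:00-15:15, 16:30-19:00.
Tara free: 09:00-10:30, 11:30-14:15, 17:00-19:00.
Finn free: 08:00-10:15, 11:00-16:00, 17:30-19:00.
Chen ∩ Wendy: 09:15-10:45, 11:00-12:45, 13:00-15:30, 15:45-18:30.
Chen ∩ Wendy ∩ Divya: 09:15-10:30, 12:30-12:45, 13:00-15:30, 16:15-18:30.
Chen ∩ Wendy ∩ Divya ∩ Emeka: 09:15-10:15, 12:30-12:45, 13:00-15:15, 16:30-18:30.
Chen ∩ Wendy ∩ Divya ∩ Emeka ∩ Tara: 09:15-10:15, 12:30-12:45, 13:00-14:15, 17:00-18:30.
Chen ∩ Wendy ∩ Divya ∩ Emeka ∩ Tara ∩ Finn: 09:15-10:15, 12:30-12:45, 13:00-14:15, 17:30-18:30.
Those are the intersection windows.
No common window is at least 90 minutes long.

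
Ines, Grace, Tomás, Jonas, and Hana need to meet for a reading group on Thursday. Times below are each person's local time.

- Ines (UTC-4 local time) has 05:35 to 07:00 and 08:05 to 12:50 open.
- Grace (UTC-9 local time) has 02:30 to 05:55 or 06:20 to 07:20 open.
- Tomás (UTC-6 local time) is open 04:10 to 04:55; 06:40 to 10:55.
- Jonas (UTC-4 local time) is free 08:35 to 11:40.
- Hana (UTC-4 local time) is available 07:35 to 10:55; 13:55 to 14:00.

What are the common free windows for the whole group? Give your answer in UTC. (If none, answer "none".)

12:40-14:55

Ines in UTC: 09:35-11:00, 12:05-16:50 (add 4h to convert from UTC-4).
Grace in UTC: 11:30-14:55, 15:20-16:20 (add 9h to convert from UTC-9).
Tomás in UTC: 10:10-10:55, 12:40-16:55 (add 6h to convert from UTC-6).
Jonas in UTC: 12:35-15:40 (add 4h to convert from UTC-4).
Hana in UTC: 11:35-14:55, 17:55-18:00 (add 4h to convert from UTC-4).
Ines ∩ Grace: 12:05-14:55, 15:20-16:20.
Ines ∩ Grace ∩ Tomás: 12:40-14:55, 15:20-16:20.
Ines ∩ Grace ∩ Tomás ∩ Jonas: 12:40-14:55, 15:20-15:40.
Ines ∩ Grace ∩ Tomás ∩ Jonas ∩ Hana: 12:40-14:55.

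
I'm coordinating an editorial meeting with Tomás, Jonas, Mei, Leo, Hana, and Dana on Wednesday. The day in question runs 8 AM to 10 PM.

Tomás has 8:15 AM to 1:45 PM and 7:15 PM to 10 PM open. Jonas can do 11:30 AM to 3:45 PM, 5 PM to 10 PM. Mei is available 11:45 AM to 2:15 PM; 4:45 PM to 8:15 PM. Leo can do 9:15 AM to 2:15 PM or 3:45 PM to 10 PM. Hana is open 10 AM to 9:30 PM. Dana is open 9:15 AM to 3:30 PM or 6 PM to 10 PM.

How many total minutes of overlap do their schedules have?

180

Tomás ∩ Jonas: 11:30-13:45, 19:15-22:00.
Tomás ∩ Jonas ∩ Mei: 11:45-13:45, 19:15-20:15.
Tomás ∩ Jonas ∩ Mei ∩ Leo: 11:45-13:45, 19:15-20:15.
Tomás ∩ Jonas ∩ Mei ∩ Leo ∩ Hana: 11:45-13:45, 19:15-20:15.
Tomás ∩ Jonas ∩ Mei ∩ Leo ∩ Hana ∩ Dana: 11:45-13:45, 19:15-20:15.
Summing the common windows: 120 + 60 = 180 minutes.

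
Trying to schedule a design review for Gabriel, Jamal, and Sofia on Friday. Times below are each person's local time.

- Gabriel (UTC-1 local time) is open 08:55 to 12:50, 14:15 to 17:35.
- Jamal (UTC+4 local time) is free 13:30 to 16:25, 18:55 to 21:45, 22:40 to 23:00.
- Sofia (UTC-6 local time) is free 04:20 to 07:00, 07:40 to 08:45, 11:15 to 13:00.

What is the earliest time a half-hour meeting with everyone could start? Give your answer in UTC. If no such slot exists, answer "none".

Gabriel in UTC: 09:55-13:50, 15:15-18:35 (add 1h to convert from UTC-1).
Jamal in UTC: 09:30-12:25, 14:55-17:45, 18:40-19:00 (subtract 4h to convert from UTC+4).
Sofia in UTC: 10:20-13:00, 13:40-14:45, 17:15-19:00 (add 6h to convert from UTC-6).
Gabriel ∩ Jamal: 09:55-12:25, 15:15-17:45.
Gabriel ∩ Jamal ∩ Sofia: 10:20-12:25, 17:15-17:45.
The first common window of at least 30 minutes is 10:20-12:25, so the earliest start is 10:20.

10:20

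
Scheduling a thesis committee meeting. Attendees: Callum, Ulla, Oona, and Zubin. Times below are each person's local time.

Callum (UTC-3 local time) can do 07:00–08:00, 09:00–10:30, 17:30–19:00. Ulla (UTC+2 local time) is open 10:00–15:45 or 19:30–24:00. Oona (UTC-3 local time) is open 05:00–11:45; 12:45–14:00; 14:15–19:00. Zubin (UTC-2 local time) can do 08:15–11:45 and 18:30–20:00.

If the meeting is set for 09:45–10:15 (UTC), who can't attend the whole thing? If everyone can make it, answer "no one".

Callum, Zubin

Callum in UTC: 10:00-11:00, 12:00-13:30, 20:30-22:00 (add 3h to convert from UTC-3).
Ulla in UTC: 08:00-13:45, 17:30-22:00 (subtract 2h to convert from UTC+2).
Oona in UTC: 08:00-14:45, 15:45-17:00, 17:15-22:00 (add 3h to convert from UTC-3).
Zubin in UTC: 10:15-13:45, 20:30-22:00 (add 2h to convert from UTC-2).
Callum: not fully free for 09:45-10:15. Ulla: free for 09:45-10:15. Oona: free for 09:45-10:15. Zubin: not fully free for 09:45-10:15.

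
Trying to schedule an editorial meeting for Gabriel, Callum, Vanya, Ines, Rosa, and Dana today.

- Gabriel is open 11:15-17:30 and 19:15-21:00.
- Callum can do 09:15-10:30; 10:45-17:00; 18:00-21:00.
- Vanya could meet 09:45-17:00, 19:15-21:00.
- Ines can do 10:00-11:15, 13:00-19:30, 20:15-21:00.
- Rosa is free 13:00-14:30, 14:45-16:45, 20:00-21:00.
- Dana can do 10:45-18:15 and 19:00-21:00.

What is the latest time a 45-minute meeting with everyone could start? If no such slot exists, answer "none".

Gabriel ∩ Callum: 11:15-17:00, 19:15-21:00.
Gabriel ∩ Callum ∩ Vanya: 11:15-17:00, 19:15-21:00.
Gabriel ∩ Callum ∩ Vanya ∩ Ines: 13:00-17:00, 19:15-19:30, 20:15-21:00.
Gabriel ∩ Callum ∩ Vanya ∩ Ines ∩ Rosa: 13:00-14:30, 14:45-16:45, 20:15-21:00.
Gabriel ∩ Callum ∩ Vanya ∩ Ines ∩ Rosa ∩ Dana: 13:00-14:30, 14:45-16:45, 20:15-21:00.
The last common window of at least 45 minutes is 20:15-21:00; a 45-minute meeting can start as late as 20:15 and still end by 21:00.

20:15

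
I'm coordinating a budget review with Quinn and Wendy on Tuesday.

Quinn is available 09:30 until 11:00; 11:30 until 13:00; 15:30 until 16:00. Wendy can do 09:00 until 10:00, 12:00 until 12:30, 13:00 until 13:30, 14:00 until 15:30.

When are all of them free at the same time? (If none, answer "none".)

09:30-10:00, 12:00-12:30

Quinn ∩ Wendy: 09:30-10:00, 12:00-12:30.
So the common availability across everyone is 09:30-10:00, 12:00-12:30.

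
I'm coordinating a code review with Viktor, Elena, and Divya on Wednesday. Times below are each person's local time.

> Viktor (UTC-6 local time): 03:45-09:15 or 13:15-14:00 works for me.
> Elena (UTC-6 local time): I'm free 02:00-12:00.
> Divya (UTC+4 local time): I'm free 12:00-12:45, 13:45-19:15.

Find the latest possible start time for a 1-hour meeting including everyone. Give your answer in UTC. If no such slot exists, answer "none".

Viktor in UTC: 09:45-15:15, 19:15-20:00 (add 6h to convert from UTC-6).
Elena in UTC: 08:00-18:00 (add 6h to convert from UTC-6).
Divya in UTC: 08:00-08:45, 09:45-15:15 (subtract 4h to convert from UTC+4).
Viktor ∩ Elena: 09:45-15:15.
Viktor ∩ Elena ∩ Divya: 09:45-15:15.
So the common availability across everyone is 09:45-15:15.
The last common window of at least 60 minutes is 09:45-15:15; a 60-minute meeting can start as late as 14:15 and still end by 15:15.

14:15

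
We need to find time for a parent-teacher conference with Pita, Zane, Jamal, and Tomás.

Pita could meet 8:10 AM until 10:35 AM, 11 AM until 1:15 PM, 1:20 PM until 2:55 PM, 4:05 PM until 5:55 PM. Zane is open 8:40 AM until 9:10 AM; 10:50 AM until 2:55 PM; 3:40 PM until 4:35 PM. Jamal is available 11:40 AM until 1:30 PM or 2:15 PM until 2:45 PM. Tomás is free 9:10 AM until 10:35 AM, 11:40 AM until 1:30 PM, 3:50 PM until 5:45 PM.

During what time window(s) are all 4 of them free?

Pita ∩ Zane: 08:40-09:10, 11:00-13:15, 13:20-14:55, 16:05-16:35.
Pita ∩ Zane ∩ Jamal: 11:40-13:15, 13:20-13:30, 14:15-14:45.
Pita ∩ Zane ∩ Jamal ∩ Tomás: 11:40-13:15, 13:20-13:30.

11:40-13:15, 13:20-13:30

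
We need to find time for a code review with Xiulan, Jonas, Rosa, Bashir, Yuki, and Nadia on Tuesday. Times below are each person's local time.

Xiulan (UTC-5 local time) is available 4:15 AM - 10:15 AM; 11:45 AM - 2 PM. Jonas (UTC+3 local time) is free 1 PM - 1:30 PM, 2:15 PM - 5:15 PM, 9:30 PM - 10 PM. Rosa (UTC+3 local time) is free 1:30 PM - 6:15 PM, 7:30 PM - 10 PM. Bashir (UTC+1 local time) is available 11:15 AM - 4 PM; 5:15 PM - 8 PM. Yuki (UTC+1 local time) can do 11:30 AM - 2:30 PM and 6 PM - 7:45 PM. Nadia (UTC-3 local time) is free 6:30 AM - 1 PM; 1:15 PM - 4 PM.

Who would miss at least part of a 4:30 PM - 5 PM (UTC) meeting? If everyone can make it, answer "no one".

Jonas, Xiulan, Yuki

Xiulan in UTC: 09:15-15:15, 16:45-19:00 (add 5h to convert from UTC-5).
Jonas in UTC: 10:00-10:30, 11:15-14:15, 18:30-19:00 (subtract 3h to convert from UTC+3).
Rosa in UTC: 10:30-15:15, 16:30-19:00 (subtract 3h to convert from UTC+3).
Bashir in UTC: 10:15-15:00, 16:15-19:00 (subtract 1h to convert from UTC+1).
Yuki in UTC: 10:30-13:30, 17:00-18:45 (subtract 1h to convert from UTC+1).
Nadia in UTC: 09:30-16:00, 16:15-19:00 (add 3h to convert from UTC-3).
Xiulan: not fully free for 16:30-17:00. Jonas: not fully free for 16:30-17:00. Rosa: free for 16:30-17:00. Bashir: free for 16:30-17:00. Yuki: not fully free for 16:30-17:00. Nadia: free for 16:30-17:00.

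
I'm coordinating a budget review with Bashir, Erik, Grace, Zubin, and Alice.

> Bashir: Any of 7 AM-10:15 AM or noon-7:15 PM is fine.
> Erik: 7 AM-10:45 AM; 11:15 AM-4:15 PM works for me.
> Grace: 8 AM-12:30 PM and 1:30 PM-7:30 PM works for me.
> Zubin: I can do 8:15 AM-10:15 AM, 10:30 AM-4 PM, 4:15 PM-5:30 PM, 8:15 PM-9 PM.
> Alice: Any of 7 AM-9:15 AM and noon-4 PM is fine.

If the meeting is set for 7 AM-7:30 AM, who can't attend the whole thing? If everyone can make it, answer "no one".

Bashir: free for 07:00-07:30. Erik: free for 07:00-07:30. Grace: not fully free for 07:00-07:30. Zubin: not fully free for 07:00-07:30. Alice: free for 07:00-07:30.

Grace, Zubin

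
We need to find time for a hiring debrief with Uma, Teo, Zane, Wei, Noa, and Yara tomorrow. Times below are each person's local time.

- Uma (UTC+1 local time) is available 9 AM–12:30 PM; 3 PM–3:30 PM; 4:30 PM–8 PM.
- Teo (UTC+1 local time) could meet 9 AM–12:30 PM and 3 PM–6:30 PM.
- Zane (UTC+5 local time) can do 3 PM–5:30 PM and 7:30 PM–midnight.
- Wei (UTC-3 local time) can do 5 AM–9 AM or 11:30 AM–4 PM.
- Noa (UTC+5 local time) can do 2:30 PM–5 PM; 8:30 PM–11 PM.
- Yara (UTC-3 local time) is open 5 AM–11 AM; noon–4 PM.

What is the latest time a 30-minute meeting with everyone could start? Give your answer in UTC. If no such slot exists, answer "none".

17:00

Uma in UTC: 08:00-11:30, 14:00-14:30, 15:30-19:00 (subtract 1h to convert from UTC+1).
Teo in UTC: 08:00-11:30, 14:00-17:30 (subtract 1h to convert from UTC+1).
Zane in UTC: 10:00-12:30, 14:30-19:00 (subtract 5h to convert from UTC+5).
Wei in UTC: 08:00-12:00, 14:30-19:00 (add 3h to convert from UTC-3).
Noa in UTC: 09:30-12:00, 15:30-18:00 (subtract 5h to convert from UTC+5).
Yara in UTC: 08:00-14:00, 15:00-19:00 (add 3h to convert from UTC-3).
Uma ∩ Teo: 08:00-11:30, 14:00-14:30, 15:30-17:30.
Uma ∩ Teo ∩ Zane: 10:00-11:30, 15:30-17:30.
Uma ∩ Teo ∩ Zane ∩ Wei: 10:00-11:30, 15:30-17:30.
Uma ∩ Teo ∩ Zane ∩ Wei ∩ Noa: 10:00-11:30, 15:30-17:30.
Uma ∩ Teo ∩ Zane ∩ Wei ∩ Noa ∩ Yara: 10:00-11:30, 15:30-17:30.
So the common availability across everyone is 10:00-11:30, 15:30-17:30.
The last common window of at least 30 minutes is 15:30-17:30; a 30-minute meeting can start as late as 17:00 and still end by 17:30.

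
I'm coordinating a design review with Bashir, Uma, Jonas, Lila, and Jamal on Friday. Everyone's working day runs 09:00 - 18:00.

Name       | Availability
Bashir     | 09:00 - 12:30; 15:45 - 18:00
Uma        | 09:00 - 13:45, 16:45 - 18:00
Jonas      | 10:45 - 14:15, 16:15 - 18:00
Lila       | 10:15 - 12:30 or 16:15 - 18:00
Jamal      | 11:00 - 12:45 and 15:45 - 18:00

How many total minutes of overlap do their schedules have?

Bashir ∩ Uma: 09:00-12:30, 16:45-18:00.
Bashir ∩ Uma ∩ Jonas: 10:45-12:30, 16:45-18:00.
Bashir ∩ Uma ∩ Jonas ∩ Lila: 10:45-12:30, 16:45-18:00.
Bashir ∩ Uma ∩ Jonas ∩ Lila ∩ Jamal: 11:00-12:30, 16:45-18:00.
Summing the common windows: 90 + 75 = 165 minutes.

165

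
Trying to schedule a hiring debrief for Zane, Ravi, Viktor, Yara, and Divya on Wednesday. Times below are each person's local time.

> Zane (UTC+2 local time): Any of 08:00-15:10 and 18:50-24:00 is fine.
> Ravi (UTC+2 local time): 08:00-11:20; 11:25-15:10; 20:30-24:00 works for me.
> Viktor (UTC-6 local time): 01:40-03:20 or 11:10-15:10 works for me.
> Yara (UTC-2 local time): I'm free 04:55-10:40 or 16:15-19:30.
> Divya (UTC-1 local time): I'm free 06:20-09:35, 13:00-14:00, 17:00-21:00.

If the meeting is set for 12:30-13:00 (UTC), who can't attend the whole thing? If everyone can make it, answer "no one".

Divya, Viktor, Yara

Zane in UTC: 06:00-13:10, 16:50-22:00 (subtract 2h to convert from UTC+2).
Ravi in UTC: 06:00-09:20, 09:25-13:10, 18:30-22:00 (subtract 2h to convert from UTC+2).
Viktor in UTC: 07:40-09:20, 17:10-21:10 (add 6h to convert from UTC-6).
Yara in UTC: 06:55-12:40, 18:15-21:30 (add 2h to convert from UTC-2).
Divya in UTC: 07:20-10:35, 14:00-15:00, 18:00-22:00 (add 1h to convert from UTC-1).
Zane: free for 12:30-13:00. Ravi: free for 12:30-13:00. Viktor: not fully free for 12:30-13:00. Yara: not fully free for 12:30-13:00. Divya: not fully free for 12:30-13:00.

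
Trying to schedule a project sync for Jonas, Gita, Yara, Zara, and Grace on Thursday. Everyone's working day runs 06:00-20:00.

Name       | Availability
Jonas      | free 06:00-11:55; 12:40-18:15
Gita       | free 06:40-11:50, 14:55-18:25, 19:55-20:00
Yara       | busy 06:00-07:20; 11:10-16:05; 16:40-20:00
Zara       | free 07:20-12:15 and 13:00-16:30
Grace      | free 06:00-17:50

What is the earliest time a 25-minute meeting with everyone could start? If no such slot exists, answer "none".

Jonas free: 06:00-11:55, 12:40-18:15.
Gita free: 06:40-11:50, 14:55-18:25, 19:55-20:00.
Yara free: 07:20-11:10, 16:05-16:40 (invert busy blocks within the working day).
Zara free: 07:20-12:15, 13:00-16:30.
Grace free: 06:00-17:50.
Jonas ∩ Gita: 06:40-11:50, 14:55-18:15.
Jonas ∩ Gita ∩ Yara: 07:20-11:10, 16:05-16:40.
Jonas ∩ Gita ∩ Yara ∩ Zara: 07:20-11:10, 16:05-16:30.
Jonas ∩ Gita ∩ Yara ∩ Zara ∩ Grace: 07:20-11:10, 16:05-16:30.
The first common window of at least 25 minutes is 07:20-11:10, so the earliest start is 07:20.

07:20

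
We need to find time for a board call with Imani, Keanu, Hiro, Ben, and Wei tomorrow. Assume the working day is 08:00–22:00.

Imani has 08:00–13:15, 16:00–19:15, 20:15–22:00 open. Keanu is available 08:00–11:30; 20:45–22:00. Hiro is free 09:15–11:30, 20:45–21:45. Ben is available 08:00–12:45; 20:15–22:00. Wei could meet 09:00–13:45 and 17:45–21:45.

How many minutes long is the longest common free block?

Imani ∩ Keanu: 08:00-11:30, 20:45-22:00.
Imani ∩ Keanu ∩ Hiro: 09:15-11:30, 20:45-21:45.
Imani ∩ Keanu ∩ Hiro ∩ Ben: 09:15-11:30, 20:45-21:45.
Imani ∩ Keanu ∩ Hiro ∩ Ben ∩ Wei: 09:15-11:30, 20:45-21:45.
The longest is 09:15-11:30 at 135 minutes.

135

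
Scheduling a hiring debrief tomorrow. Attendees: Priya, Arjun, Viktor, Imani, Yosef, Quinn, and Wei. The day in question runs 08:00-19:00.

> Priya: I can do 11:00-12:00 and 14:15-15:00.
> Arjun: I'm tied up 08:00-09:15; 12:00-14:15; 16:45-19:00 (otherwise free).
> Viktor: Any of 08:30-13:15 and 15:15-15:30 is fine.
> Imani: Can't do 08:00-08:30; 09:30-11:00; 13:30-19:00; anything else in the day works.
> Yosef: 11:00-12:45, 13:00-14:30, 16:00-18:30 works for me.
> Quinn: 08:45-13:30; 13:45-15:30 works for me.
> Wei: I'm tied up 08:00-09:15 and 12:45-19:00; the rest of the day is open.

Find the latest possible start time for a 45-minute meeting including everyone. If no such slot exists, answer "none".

Priya free: 11:00-12:00, 14:15-15:00.
Arjun free: 09:15-12:00, 14:15-16:45 (invert busy blocks within the working day).
Viktor free: 08:30-13:15, 15:15-15:30.
Imani free: 08:30-09:30, 11:00-13:30 (invert busy blocks within the working day).
Yosef free: 11:00-12:45, 13:00-14:30, 16:00-18:30.
Quinn free: 08:45-13:30, 13:45-15:30.
Wei free: 09:15-12:45 (invert busy blocks within the working day).
Priya ∩ Arjun: 11:00-12:00, 14:15-15:00.
Priya ∩ Arjun ∩ Viktor: 11:00-12:00.
Priya ∩ Arjun ∩ Viktor ∩ Imani: 11:00-12:00.
Priya ∩ Arjun ∩ Viktor ∩ Imani ∩ Yosef: 11:00-12:00.
Priya ∩ Arjun ∩ Viktor ∩ Imani ∩ Yosef ∩ Quinn: 11:00-12:00.
Priya ∩ Arjun ∩ Viktor ∩ Imani ∩ Yosef ∩ Quinn ∩ Wei: 11:00-12:00.
The last common window of at least 45 minutes is 11:00-12:00; a 45-minute meeting can start as late as 11:15 and still end by 12:00.

11:15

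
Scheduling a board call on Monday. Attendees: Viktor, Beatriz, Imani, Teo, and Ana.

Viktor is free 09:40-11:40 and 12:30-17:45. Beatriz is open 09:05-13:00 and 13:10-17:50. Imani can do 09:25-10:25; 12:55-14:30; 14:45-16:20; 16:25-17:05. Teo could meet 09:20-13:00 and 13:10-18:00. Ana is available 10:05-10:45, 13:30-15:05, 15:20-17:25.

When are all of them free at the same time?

10:05-10:25, 13:30-14:30, 14:45-15:05, 15:20-16:20, 16:25-17:05

Viktor ∩ Beatriz: 09:40-11:40, 12:30-13:00, 13:10-17:45.
Viktor ∩ Beatriz ∩ Imani: 09:40-10:25, 12:55-13:00, 13:10-14:30, 14:45-16:20, 16:25-17:05.
Viktor ∩ Beatriz ∩ Imani ∩ Teo: 09:40-10:25, 12:55-13:00, 13:10-14:30, 14:45-16:20, 16:25-17:05.
Viktor ∩ Beatriz ∩ Imani ∩ Teo ∩ Ana: 10:05-10:25, 13:30-14:30, 14:45-15:05, 15:20-16:20, 16:25-17:05.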